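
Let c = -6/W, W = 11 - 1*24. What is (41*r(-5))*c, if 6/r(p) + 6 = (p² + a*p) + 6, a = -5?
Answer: 738/325 ≈ 2.2708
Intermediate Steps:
W = -13 (W = 11 - 24 = -13)
r(p) = 6/(p² - 5*p) (r(p) = 6/(-6 + ((p² - 5*p) + 6)) = 6/(-6 + (6 + p² - 5*p)) = 6/(p² - 5*p))
c = 6/13 (c = -6/(-13) = -6*(-1/13) = 6/13 ≈ 0.46154)
(41*r(-5))*c = (41*(6/(-5*(-5 - 5))))*(6/13) = (41*(6*(-⅕)/(-10)))*(6/13) = (41*(6*(-⅕)*(-⅒)))*(6/13) = (41*(3/25))*(6/13) = (123/25)*(6/13) = 738/325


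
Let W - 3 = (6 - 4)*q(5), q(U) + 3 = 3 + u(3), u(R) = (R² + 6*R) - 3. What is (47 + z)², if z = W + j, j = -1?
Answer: 9409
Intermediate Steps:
u(R) = -3 + R² + 6*R
q(U) = 24 (q(U) = -3 + (3 + (-3 + 3² + 6*3)) = -3 + (3 + (-3 + 9 + 18)) = -3 + (3 + 24) = -3 + 27 = 24)
W = 51 (W = 3 + (6 - 4)*24 = 3 + 2*24 = 3 + 48 = 51)
z = 50 (z = 51 - 1 = 50)
(47 + z)² = (47 + 50)² = 97² = 9409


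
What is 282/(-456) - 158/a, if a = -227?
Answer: 1339/17252 ≈ 0.077614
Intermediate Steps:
282/(-456) - 158/a = 282/(-456) - 158/(-227) = 282*(-1/456) - 158*(-1/227) = -47/76 + 158/227 = 1339/17252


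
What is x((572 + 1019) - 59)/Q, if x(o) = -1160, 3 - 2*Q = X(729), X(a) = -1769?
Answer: -580/443 ≈ -1.3093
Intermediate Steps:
Q = 886 (Q = 3/2 - ½*(-1769) = 3/2 + 1769/2 = 886)
x((572 + 1019) - 59)/Q = -1160/886 = -1160*1/886 = -580/443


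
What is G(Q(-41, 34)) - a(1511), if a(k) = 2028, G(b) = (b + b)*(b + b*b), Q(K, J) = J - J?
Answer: -2028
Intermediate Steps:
Q(K, J) = 0
G(b) = 2*b*(b + b²) (G(b) = (2*b)*(b + b²) = 2*b*(b + b²))
G(Q(-41, 34)) - a(1511) = 2*0²*(1 + 0) - 1*2028 = 2*0*1 - 2028 = 0 - 2028 = -2028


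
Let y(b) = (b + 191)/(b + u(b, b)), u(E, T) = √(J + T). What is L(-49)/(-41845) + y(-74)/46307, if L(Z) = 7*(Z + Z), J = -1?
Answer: 13536470284/827404909205 - 45*I*√3/19773089 ≈ 0.01636 - 3.9418e-6*I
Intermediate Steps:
u(E, T) = √(-1 + T)
y(b) = (191 + b)/(b + √(-1 + b)) (y(b) = (b + 191)/(b + √(-1 + b)) = (191 + b)/(b + √(-1 + b)))
L(Z) = 14*Z (L(Z) = 7*(2*Z) = 14*Z)
L(-49)/(-41845) + y(-74)/46307 = (14*(-49))/(-41845) + ((191 - 74)/(-74 + √(-1 - 74)))/46307 = -686*(-1/41845) + (117/(-74 + √(-75)))*(1/46307) = 686/41845 + (117/(-74 + 5*I*√3))*(1/46307) = 686/41845 + 117/(46307*(-74 + 5*I*√3))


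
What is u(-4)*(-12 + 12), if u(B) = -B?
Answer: 0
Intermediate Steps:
u(-4)*(-12 + 12) = (-1*(-4))*(-12 + 12) = 4*0 = 0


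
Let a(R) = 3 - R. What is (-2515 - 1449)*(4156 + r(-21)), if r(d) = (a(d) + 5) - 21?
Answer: -16506096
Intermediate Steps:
r(d) = -13 - d (r(d) = ((3 - d) + 5) - 21 = (8 - d) - 21 = -13 - d)
(-2515 - 1449)*(4156 + r(-21)) = (-2515 - 1449)*(4156 + (-13 - 1*(-21))) = -3964*(4156 + (-13 + 21)) = -3964*(4156 + 8) = -3964*4164 = -16506096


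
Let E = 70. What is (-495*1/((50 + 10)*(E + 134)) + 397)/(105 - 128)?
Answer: -107973/6256 ≈ -17.259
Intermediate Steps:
(-495*1/((50 + 10)*(E + 134)) + 397)/(105 - 128) = (-495*1/((50 + 10)*(70 + 134)) + 397)/(105 - 128) = (-495/(60*204) + 397)/(-23) = (-495/12240 + 397)*(-1/23) = (-495*1/12240 + 397)*(-1/23) = (-11/272 + 397)*(-1/23) = (107973/272)*(-1/23) = -107973/6256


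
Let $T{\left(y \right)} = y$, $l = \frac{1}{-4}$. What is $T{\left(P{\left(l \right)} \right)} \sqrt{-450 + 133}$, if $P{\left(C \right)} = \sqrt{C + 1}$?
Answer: $\frac{i \sqrt{951}}{2} \approx 15.419 i$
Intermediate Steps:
$l = - \frac{1}{4} \approx -0.25$
$P{\left(C \right)} = \sqrt{1 + C}$
$T{\left(P{\left(l \right)} \right)} \sqrt{-450 + 133} = \sqrt{1 - \frac{1}{4}} \sqrt{-450 + 133} = \sqrt{\frac{3}{4}} \sqrt{-317} = \frac{\sqrt{3}}{2} i \sqrt{317} = \frac{i \sqrt{951}}{2}$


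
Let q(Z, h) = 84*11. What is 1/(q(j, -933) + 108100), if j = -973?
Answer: 1/109024 ≈ 9.1723e-6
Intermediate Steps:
q(Z, h) = 924
1/(q(j, -933) + 108100) = 1/(924 + 108100) = 1/109024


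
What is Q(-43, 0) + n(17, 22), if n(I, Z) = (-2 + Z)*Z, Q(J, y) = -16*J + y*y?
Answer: 1128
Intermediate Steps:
Q(J, y) = y² - 16*J (Q(J, y) = -16*J + y² = y² - 16*J)
n(I, Z) = Z*(-2 + Z)
Q(-43, 0) + n(17, 22) = (0² - 16*(-43)) + 22*(-2 + 22) = (0 + 688) + 22*20 = 688 + 440 = 1128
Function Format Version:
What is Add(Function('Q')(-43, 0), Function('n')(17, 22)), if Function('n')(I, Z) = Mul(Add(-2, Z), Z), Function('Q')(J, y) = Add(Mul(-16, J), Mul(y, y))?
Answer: 1128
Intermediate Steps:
Function('Q')(J, y) = Add(Pow(y, 2), Mul(-16, J)) (Function('Q')(J, y) = Add(Mul(-16, J), Pow(y, 2)) = Add(Pow(y, 2), Mul(-16, J)))
Function('n')(I, Z) = Mul(Z, Add(-2, Z))
Add(Function('Q')(-43, 0), Function('n')(17, 22)) = Add(Add(Pow(0, 2), Mul(-16, -43)), Mul(22, Add(-2, 22))) = Add(Add(0, 688), Mul(22, 20)) = Add(688, 440) = 1128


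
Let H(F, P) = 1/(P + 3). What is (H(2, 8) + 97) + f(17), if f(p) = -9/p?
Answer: 18057/187 ≈ 96.562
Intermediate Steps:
H(F, P) = 1/(3 + P)
(H(2, 8) + 97) + f(17) = (1/(3 + 8) + 97) - 9/17 = (1/11 + 97) - 9*1/17 = (1/11 + 97) - 9/17 = 1068/11 - 9/17 = 18057/187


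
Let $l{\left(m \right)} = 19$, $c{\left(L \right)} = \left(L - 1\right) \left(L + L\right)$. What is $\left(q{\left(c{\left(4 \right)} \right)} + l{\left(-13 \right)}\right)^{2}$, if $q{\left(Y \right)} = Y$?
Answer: $1849$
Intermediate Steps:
$c{\left(L \right)} = 2 L \left(-1 + L\right)$ ($c{\left(L \right)} = \left(-1 + L\right) 2 L = 2 L \left(-1 + L\right)$)
$\left(q{\left(c{\left(4 \right)} \right)} + l{\left(-13 \right)}\right)^{2} = \left(2 \cdot 4 \left(-1 + 4\right) + 19\right)^{2} = \left(2 \cdot 4 \cdot 3 + 19\right)^{2} = \left(24 + 19\right)^{2} = 43^{2} = 1849$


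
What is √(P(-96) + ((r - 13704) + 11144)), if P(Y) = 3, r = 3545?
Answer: 2*√247 ≈ 31.432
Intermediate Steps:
√(P(-96) + ((r - 13704) + 11144)) = √(3 + ((3545 - 13704) + 11144)) = √(3 + (-10159 + 11144)) = √(3 + 985) = √988 = 2*√247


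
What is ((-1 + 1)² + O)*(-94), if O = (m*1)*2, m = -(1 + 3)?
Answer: 752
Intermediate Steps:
m = -4 (m = -1*4 = -4)
O = -8 (O = -4*1*2 = -4*2 = -8)
((-1 + 1)² + O)*(-94) = ((-1 + 1)² - 8)*(-94) = (0² - 8)*(-94) = (0 - 8)*(-94) = -8*(-94) = 752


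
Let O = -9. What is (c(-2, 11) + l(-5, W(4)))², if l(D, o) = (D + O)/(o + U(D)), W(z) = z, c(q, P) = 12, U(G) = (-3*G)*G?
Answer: 749956/5041 ≈ 148.77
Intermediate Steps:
U(G) = -3*G²
l(D, o) = (-9 + D)/(o - 3*D²) (l(D, o) = (D - 9)/(o - 3*D²) = (-9 + D)/(o - 3*D²))
(c(-2, 11) + l(-5, W(4)))² = (12 + (9 - 1*(-5))/(-1*4 + 3*(-5)²))² = (12 + (9 + 5)/(-4 + 3*25))² = (12 + 14/(-4 + 75))² = (12 + 14/71)² = (866/71)² = 749956/5041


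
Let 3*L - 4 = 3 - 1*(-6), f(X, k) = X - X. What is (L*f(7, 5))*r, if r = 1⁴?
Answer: 0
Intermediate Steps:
f(X, k) = 0
L = 13/3 (L = 4/3 + (3 - 1*(-6))/3 = 4/3 + (3 + 6)/3 = 4/3 + (⅓)*9 = 4/3 + 3 = 13/3 ≈ 4.3333)
r = 1
(L*f(7, 5))*r = ((13/3)*0)*1 = 0*1 = 0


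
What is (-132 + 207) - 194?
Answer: -119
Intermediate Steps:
(-132 + 207) - 194 = 75 - 194 = -119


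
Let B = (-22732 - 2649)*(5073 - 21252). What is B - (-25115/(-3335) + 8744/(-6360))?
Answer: 217747591593481/530265 ≈ 4.1064e+8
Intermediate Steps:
B = 410639199 (B = -25381*(-16179) = 410639199)
B - (-25115/(-3335) + 8744/(-6360)) = 410639199 - (-25115/(-3335) + 8744/(-6360)) = 410639199 - (-25115*(-1/3335) + 8744*(-1/6360)) = 410639199 - (5023/667 - 1093/795) = 410639199 - 1*3264254/530265 = 410639199 - 3264254/530265 = 217747591593481/530265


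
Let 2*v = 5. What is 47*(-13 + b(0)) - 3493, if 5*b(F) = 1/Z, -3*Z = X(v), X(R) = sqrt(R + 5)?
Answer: -4104 - 47*sqrt(30)/25 ≈ -4114.3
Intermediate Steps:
v = 5/2 (v = (1/2)*5 = 5/2 ≈ 2.5000)
X(R) = sqrt(5 + R)
Z = -sqrt(30)/6 (Z = -sqrt(5 + 5/2)/3 = -sqrt(30)/6 ≈ -0.91287)
b(F) = -sqrt(30)/25 (b(F) = 1/(5*((-sqrt(30)/6))) = (-sqrt(30)/5)/5 = -sqrt(30)/25)
47*(-13 + b(0)) - 3493 = 47*(-13 - sqrt(30)/25) - 3493 = (-611 - 47*sqrt(30)/25) - 3493 = -4104 - 47*sqrt(30)/25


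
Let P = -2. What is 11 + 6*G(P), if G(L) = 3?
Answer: 29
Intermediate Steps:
11 + 6*G(P) = 11 + 6*3 = 11 + 18 = 29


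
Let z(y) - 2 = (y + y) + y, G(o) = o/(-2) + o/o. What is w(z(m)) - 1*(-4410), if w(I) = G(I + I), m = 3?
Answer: 4400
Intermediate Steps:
G(o) = 1 - o/2 (G(o) = o*(-½) + 1 = -o/2 + 1 = 1 - o/2)
z(y) = 2 + 3*y (z(y) = 2 + ((y + y) + y) = 2 + (2*y + y) = 2 + 3*y)
w(I) = 1 - I (w(I) = 1 - (I + I)/2 = 1 - I)
w(z(m)) - 1*(-4410) = (1 - (2 + 3*3)) - 1*(-4410) = (1 - (2 + 9)) + 4410 = (1 - 1*11) + 4410 = (1 - 11) + 4410 = -10 + 4410 = 4400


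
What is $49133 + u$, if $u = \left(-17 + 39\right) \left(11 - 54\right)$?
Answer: $48187$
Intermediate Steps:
$u = -946$ ($u = 22 \left(11 - 54\right) = 22 \left(-43\right) = -946$)
$49133 + u = 49133 - 946 = 48187$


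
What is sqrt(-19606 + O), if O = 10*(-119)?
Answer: 2*I*sqrt(5199) ≈ 144.21*I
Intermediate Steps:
O = -1190
sqrt(-19606 + O) = sqrt(-19606 - 1190) = sqrt(-20796) = 2*I*sqrt(5199)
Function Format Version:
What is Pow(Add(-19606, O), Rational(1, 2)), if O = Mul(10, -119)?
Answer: Mul(2, I, Pow(5199, Rational(1, 2))) ≈ Mul(144.21, I)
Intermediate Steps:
O = -1190
Pow(Add(-19606, O), Rational(1, 2)) = Pow(Add(-19606, -1190), Rational(1, 2)) = Pow(-20796, Rational(1, 2)) = Mul(2, I, Pow(5199, Rational(1, 2)))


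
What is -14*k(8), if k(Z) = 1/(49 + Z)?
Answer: -14/57 ≈ -0.24561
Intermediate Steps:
-14*k(8) = -14/(49 + 8) = -14/57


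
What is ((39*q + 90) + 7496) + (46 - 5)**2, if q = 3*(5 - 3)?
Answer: 9501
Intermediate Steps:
q = 6 (q = 3*2 = 6)
((39*q + 90) + 7496) + (46 - 5)**2 = ((39*6 + 90) + 7496) + (46 - 5)**2 = ((234 + 90) + 7496) + 41**2 = (324 + 7496) + 1681 = 7820 + 1681 = 9501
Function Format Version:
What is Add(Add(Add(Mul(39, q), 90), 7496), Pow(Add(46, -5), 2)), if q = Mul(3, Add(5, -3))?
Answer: 9501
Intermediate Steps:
q = 6 (q = Mul(3, 2) = 6)
Add(Add(Add(Mul(39, q), 90), 7496), Pow(Add(46, -5), 2)) = Add(Add(Add(Mul(39, 6), 90), 7496), Pow(Add(46, -5), 2)) = Add(Add(Add(234, 90), 7496), Pow(41, 2)) = Add(Add(324, 7496), 1681) = Add(7820, 1681) = 9501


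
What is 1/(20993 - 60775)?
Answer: -1/39782 ≈ -2.5137e-5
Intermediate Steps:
1/(20993 - 60775) = 1/(-39782) = -1/39782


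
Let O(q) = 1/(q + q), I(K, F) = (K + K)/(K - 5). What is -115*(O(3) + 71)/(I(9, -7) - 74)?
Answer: 49105/417 ≈ 117.76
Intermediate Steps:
I(K, F) = 2*K/(-5 + K) (I(K, F) = (2*K)/(-5 + K) = 2*K/(-5 + K))
O(q) = 1/(2*q)
-115*(O(3) + 71)/(I(9, -7) - 74) = -115*((½)/3 + 71)/(2*9/(-5 + 9) - 74) = -115*((½)*(⅓) + 71)/(2*9/4 - 74) = -115*(⅙ + 71)/(2*9*(¼) - 74) = -49105/(6*(9/2 - 74)) = -49105/(6*(-139/2)) = -49105*(-2)/(6*139) = -115*(-427/417) = 49105/417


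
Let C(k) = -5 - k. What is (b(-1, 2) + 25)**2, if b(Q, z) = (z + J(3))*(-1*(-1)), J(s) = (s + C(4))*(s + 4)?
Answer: 225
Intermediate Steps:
J(s) = (-9 + s)*(4 + s) (J(s) = (s + (-5 - 1*4))*(s + 4) = (s + (-5 - 4))*(4 + s) = (s - 9)*(4 + s) = (-9 + s)*(4 + s))
b(Q, z) = -42 + z (b(Q, z) = (z + (-36 + 3**2 - 5*3))*(-1*(-1)) = (z + (-36 + 9 - 15))*1 = (z - 42)*1 = (-42 + z)*1 = -42 + z)
(b(-1, 2) + 25)**2 = ((-42 + 2) + 25)**2 = (-40 + 25)**2 = (-15)**2 = 225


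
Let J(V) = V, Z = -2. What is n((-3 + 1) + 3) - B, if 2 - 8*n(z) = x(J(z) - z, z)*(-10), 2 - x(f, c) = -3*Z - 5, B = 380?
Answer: -757/2 ≈ -378.50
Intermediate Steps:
x(f, c) = 1 (x(f, c) = 2 - (-3*(-2) - 5) = 2 - (6 - 5) = 2 - 1*1 = 2 - 1 = 1)
n(z) = 3/2 (n(z) = 1/4 - (-10)/8 = 1/4 - 1/8*(-10) = 1/4 + 5/4 = 3/2)
n((-3 + 1) + 3) - B = 3/2 - 1*380 = 3/2 - 380 = -757/2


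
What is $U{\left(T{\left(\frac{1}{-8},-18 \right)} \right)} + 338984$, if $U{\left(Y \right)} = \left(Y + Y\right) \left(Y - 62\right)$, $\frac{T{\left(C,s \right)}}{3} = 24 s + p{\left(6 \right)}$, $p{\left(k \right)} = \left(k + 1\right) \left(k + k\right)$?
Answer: $2648312$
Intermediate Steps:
$p{\left(k \right)} = 2 k \left(1 + k\right)$ ($p{\left(k \right)} = \left(1 + k\right) 2 k = 2 k \left(1 + k\right)$)
$T{\left(C,s \right)} = 252 + 72 s$ ($T{\left(C,s \right)} = 3 \left(24 s + 2 \cdot 6 \left(1 + 6\right)\right) = 3 \left(24 s + 2 \cdot 6 \cdot 7\right) = 3 \left(24 s + 84\right) = 3 \left(84 + 24 s\right) = 252 + 72 s$)
$U{\left(Y \right)} = 2 Y \left(-62 + Y\right)$
$U{\left(T{\left(\frac{1}{-8},-18 \right)} \right)} + 338984 = 2 \left(252 + 72 \left(-18\right)\right) \left(-62 + \left(252 + 72 \left(-18\right)\right)\right) + 338984 = 2 \left(252 - 1296\right) \left(-62 + \left(252 - 1296\right)\right) + 338984 = 2 \left(-1044\right) \left(-62 - 1044\right) + 338984 = 2 \left(-1044\right) \left(-1106\right) + 338984 = 2309328 + 338984 = 2648312$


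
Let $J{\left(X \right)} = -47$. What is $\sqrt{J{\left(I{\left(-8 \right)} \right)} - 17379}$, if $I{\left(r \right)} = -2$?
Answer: $i \sqrt{17426} \approx 132.01 i$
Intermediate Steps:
$\sqrt{J{\left(I{\left(-8 \right)} \right)} - 17379} = \sqrt{-47 - 17379} = \sqrt{-17426} = i \sqrt{17426}$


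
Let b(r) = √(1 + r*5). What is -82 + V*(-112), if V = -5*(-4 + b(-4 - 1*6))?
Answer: -2322 + 3920*I ≈ -2322.0 + 3920.0*I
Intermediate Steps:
b(r) = √(1 + 5*r)
V = 20 - 35*I (V = -5*(-4 + √(1 + 5*(-4 - 1*6))) = -5*(-4 + √(1 + 5*(-4 - 6))) = -5*(-4 + √(1 + 5*(-10))) = -5*(-4 + √(1 - 50)) = -5*(-4 + √(-49)) = -5*(-4 + 7*I) = 20 - 35*I ≈ 20.0 - 35.0*I)
-82 + V*(-112) = -82 + (20 - 35*I)*(-112) = -82 + (-2240 + 3920*I) = -2322 + 3920*I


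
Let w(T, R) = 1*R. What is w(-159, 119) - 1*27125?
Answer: -27006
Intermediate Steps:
w(T, R) = R
w(-159, 119) - 1*27125 = 119 - 1*27125 = 119 - 27125 = -27006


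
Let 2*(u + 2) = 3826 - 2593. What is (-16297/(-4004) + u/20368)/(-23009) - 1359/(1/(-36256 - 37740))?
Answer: 94349130899464345059/938231918624 ≈ 1.0056e+8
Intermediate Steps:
u = 1229/2 (u = -2 + (3826 - 2593)/2 = -2 + (1/2)*1233 = -2 + 1233/2 = 1229/2 ≈ 614.50)
(-16297/(-4004) + u/20368)/(-23009) - 1359/(1/(-36256 - 37740)) = (-16297/(-4004) + (1229/2)/20368)/(-23009) - 1359/(1/(-36256 - 37740)) = (-16297*(-1/4004) + (1229/2)*(1/20368))*(-1/23009) - 1359/(1/(-73996)) = (16297/4004 + 1229/40736)*(-1/23009) - 1359/(-1/73996) = (167198877/40776736)*(-1/23009) - 1359*(-73996) = -167198877/938231918624 + 100560564 = 94349130899464345059/938231918624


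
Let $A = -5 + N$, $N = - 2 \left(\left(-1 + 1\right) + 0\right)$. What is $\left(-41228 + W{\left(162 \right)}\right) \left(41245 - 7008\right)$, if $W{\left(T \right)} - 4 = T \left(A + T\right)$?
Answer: $-540602230$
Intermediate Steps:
$N = 0$ ($N = - 2 \left(0 + 0\right) = \left(-2\right) 0 = 0$)
$A = -5$ ($A = -5 + 0 = -5$)
$W{\left(T \right)} = 4 + T \left(-5 + T\right)$
$\left(-41228 + W{\left(162 \right)}\right) \left(41245 - 7008\right) = \left(-41228 + \left(4 + 162^{2} - 810\right)\right) \left(41245 - 7008\right) = \left(-41228 + \left(4 + 26244 - 810\right)\right) 34237 = \left(-41228 + 25438\right) 34237 = \left(-15790\right) 34237 = -540602230$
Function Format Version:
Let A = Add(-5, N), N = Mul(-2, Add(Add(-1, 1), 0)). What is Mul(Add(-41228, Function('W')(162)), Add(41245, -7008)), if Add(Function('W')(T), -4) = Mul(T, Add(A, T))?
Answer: -540602230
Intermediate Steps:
N = 0 (N = Mul(-2, Add(0, 0)) = Mul(-2, 0) = 0)
A = -5 (A = Add(-5, 0) = -5)
Function('W')(T) = Add(4, Mul(T, Add(-5, T)))
Mul(Add(-41228, Function('W')(162)), Add(41245, -7008)) = Mul(Add(-41228, Add(4, Pow(162, 2), Mul(-5, 162))), Add(41245, -7008)) = Mul(Add(-41228, Add(4, 26244, -810)), 34237) = Mul(Add(-41228, 25438), 34237) = Mul(-15790, 34237) = -540602230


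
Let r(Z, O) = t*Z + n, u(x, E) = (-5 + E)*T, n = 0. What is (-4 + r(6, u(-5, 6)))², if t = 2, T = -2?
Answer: 64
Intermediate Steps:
u(x, E) = 10 - 2*E (u(x, E) = (-5 + E)*(-2) = 10 - 2*E)
r(Z, O) = 2*Z (r(Z, O) = 2*Z + 0 = 2*Z)
(-4 + r(6, u(-5, 6)))² = (-4 + 2*6)² = (-4 + 12)² = 8² = 64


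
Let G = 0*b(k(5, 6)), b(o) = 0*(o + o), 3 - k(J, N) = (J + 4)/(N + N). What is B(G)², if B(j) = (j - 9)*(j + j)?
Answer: 0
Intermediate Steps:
k(J, N) = 3 - (4 + J)/(2*N) (k(J, N) = 3 - (J + 4)/(N + N) = 3 - (4 + J)/(2*N))
b(o) = 0 (b(o) = 0*(2*o) = 0)
G = 0 (G = 0*0 = 0)
B(j) = 2*j*(-9 + j) (B(j) = (-9 + j)*(2*j) = 2*j*(-9 + j))
B(G)² = (2*0*(-9 + 0))² = (2*0*(-9))² = 0² = 0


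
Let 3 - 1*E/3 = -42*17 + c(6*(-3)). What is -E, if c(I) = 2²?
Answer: -2139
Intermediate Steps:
c(I) = 4
E = 2139 (E = 9 - 3*(-42*17 + 4) = 9 - 3*(-714 + 4) = 9 - 3*(-710) = 9 + 2130 = 2139)
-E = -1*2139 = -2139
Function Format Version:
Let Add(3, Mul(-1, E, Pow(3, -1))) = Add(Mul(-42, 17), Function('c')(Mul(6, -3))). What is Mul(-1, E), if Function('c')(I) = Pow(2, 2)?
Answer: -2139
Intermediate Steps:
Function('c')(I) = 4
E = 2139 (E = Add(9, Mul(-3, Add(Mul(-42, 17), 4))) = Add(9, Mul(-3, Add(-714, 4))) = Add(9, Mul(-3, -710)) = Add(9, 2130) = 2139)
Mul(-1, E) = Mul(-1, 2139) = -2139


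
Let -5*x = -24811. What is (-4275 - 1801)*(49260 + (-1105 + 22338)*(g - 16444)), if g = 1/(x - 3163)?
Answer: 4770509420344773/2249 ≈ 2.1212e+12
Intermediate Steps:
x = 24811/5 (x = -1/5*(-24811) = 24811/5 ≈ 4962.2)
g = 5/8996 (g = 1/(24811/5 - 3163) = 1/(8996/5) = 5/8996 ≈ 0.00055580)
(-4275 - 1801)*(49260 + (-1105 + 22338)*(g - 16444)) = (-4275 - 1801)*(49260 + (-1105 + 22338)*(5/8996 - 16444)) = -6076*(49260 + 21233*(-147930219/8996)) = -6076*(49260 - 3141002340027/8996) = -6076*(-3140559197067/8996) = 4770509420344773/2249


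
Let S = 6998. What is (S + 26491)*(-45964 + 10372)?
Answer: -1191940488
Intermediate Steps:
(S + 26491)*(-45964 + 10372) = (6998 + 26491)*(-45964 + 10372) = 33489*(-35592) = -1191940488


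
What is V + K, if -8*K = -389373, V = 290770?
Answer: 2715533/8 ≈ 3.3944e+5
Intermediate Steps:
K = 389373/8 (K = -1/8*(-389373) = 389373/8 ≈ 48672.)
V + K = 290770 + 389373/8 = 2715533/8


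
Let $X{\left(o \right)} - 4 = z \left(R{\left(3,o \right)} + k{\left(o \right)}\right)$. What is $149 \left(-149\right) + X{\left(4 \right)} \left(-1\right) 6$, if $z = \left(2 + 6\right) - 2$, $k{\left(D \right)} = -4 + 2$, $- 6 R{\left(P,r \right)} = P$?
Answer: $-22135$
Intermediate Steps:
$R{\left(P,r \right)} = - \frac{P}{6}$
$k{\left(D \right)} = -2$
$z = 6$ ($z = 8 - 2 = 6$)
$X{\left(o \right)} = -11$ ($X{\left(o \right)} = 4 + 6 \left(\left(- \frac{1}{6}\right) 3 - 2\right) = 4 + 6 \left(- \frac{1}{2} - 2\right) = 4 + 6 \left(- \frac{5}{2}\right) = 4 - 15 = -11$)
$149 \left(-149\right) + X{\left(4 \right)} \left(-1\right) 6 = 149 \left(-149\right) + \left(-11\right) \left(-1\right) 6 = -22201 + 11 \cdot 6 = -22201 + 66 = -22135$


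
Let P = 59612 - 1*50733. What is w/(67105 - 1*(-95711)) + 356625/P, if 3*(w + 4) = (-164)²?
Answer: 43607867759/1084232448 ≈ 40.220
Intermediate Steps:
w = 26884/3 (w = -4 + (⅓)*(-164)² = -4 + (⅓)*26896 = -4 + 26896/3 = 26884/3 ≈ 8961.3)
P = 8879 (P = 59612 - 50733 = 8879)
w/(67105 - 1*(-95711)) + 356625/P = 26884/(3*(67105 - 1*(-95711))) + 356625/8879 = 26884/(3*(67105 + 95711)) + 356625*(1/8879) = (26884/3)/162816 + 356625/8879 = (26884/3)*(1/162816) + 356625/8879 = 6721/122112 + 356625/8879 = 43607867759/1084232448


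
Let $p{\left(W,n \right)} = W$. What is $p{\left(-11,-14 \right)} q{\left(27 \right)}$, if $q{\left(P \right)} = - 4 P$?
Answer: $1188$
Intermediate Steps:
$p{\left(-11,-14 \right)} q{\left(27 \right)} = - 11 \left(\left(-4\right) 27\right) = \left(-11\right) \left(-108\right) = 1188$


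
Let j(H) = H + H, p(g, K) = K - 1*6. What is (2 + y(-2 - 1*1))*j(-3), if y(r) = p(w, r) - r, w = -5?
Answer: 24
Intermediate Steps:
p(g, K) = -6 + K (p(g, K) = K - 6 = -6 + K)
y(r) = -6 (y(r) = (-6 + r) - r = -6)
j(H) = 2*H
(2 + y(-2 - 1*1))*j(-3) = (2 - 6)*(2*(-3)) = -4*(-6) = 24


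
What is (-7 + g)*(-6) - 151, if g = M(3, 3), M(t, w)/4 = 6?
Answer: -253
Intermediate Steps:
M(t, w) = 24 (M(t, w) = 4*6 = 24)
g = 24
(-7 + g)*(-6) - 151 = (-7 + 24)*(-6) - 151 = 17*(-6) - 151 = -102 - 151 = -253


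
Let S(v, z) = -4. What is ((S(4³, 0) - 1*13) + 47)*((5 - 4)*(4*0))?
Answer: 0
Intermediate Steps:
((S(4³, 0) - 1*13) + 47)*((5 - 4)*(4*0)) = ((-4 - 1*13) + 47)*((5 - 4)*(4*0)) = ((-4 - 13) + 47)*(1*0) = (-17 + 47)*0 = 30*0 = 0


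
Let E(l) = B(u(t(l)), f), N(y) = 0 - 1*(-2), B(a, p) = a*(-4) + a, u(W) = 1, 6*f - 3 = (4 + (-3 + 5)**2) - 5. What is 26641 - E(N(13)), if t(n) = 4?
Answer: 26644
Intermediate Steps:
f = 1 (f = 1/2 + ((4 + (-3 + 5)**2) - 5)/6 = 1/2 + ((4 + 2**2) - 5)/6 = 1/2 + ((4 + 4) - 5)/6 = 1/2 + (8 - 5)/6 = 1/2 + (1/6)*3 = 1/2 + 1/2 = 1)
B(a, p) = -3*a (B(a, p) = -4*a + a = -3*a)
N(y) = 2 (N(y) = 0 + 2 = 2)
E(l) = -3 (E(l) = -3*1 = -3)
26641 - E(N(13)) = 26641 - 1*(-3) = 26641 + 3 = 26644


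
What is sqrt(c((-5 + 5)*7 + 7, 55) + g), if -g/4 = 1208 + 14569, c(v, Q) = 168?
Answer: 2*I*sqrt(15735) ≈ 250.88*I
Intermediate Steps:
g = -63108 (g = -4*(1208 + 14569) = -4*15777 = -63108)
sqrt(c((-5 + 5)*7 + 7, 55) + g) = sqrt(168 - 63108) = sqrt(-62940) = 2*I*sqrt(15735)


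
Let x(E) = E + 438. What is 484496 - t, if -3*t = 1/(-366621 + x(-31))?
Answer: 532287654431/1098642 ≈ 4.8450e+5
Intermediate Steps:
x(E) = 438 + E
t = 1/1098642 (t = -1/(3*(-366621 + (438 - 31))) = -1/(3*(-366621 + 407)) = -⅓/(-366214) = -⅓*(-1/366214) = 1/1098642 ≈ 9.1022e-7)
484496 - t = 484496 - 1*1/1098642 = 484496 - 1/1098642 = 532287654431/1098642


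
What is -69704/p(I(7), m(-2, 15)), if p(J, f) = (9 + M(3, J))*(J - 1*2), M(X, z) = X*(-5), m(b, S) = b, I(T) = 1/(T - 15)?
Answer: -278816/51 ≈ -5467.0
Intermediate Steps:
I(T) = 1/(-15 + T)
M(X, z) = -5*X
p(J, f) = 12 - 6*J (p(J, f) = (9 - 5*3)*(J - 1*2) = (9 - 15)*(J - 2) = -6*(-2 + J) = 12 - 6*J)
-69704/p(I(7), m(-2, 15)) = -69704/(12 - 6/(-15 + 7)) = -69704/(12 - 6/(-8)) = -69704/(12 - 6*(-⅛)) = -69704/(12 + ¾) = -69704/51/4 = -69704*4/51 = -278816/51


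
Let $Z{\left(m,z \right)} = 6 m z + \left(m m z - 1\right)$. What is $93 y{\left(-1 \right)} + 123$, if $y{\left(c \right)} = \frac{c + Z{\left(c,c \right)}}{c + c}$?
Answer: $- \frac{33}{2} \approx -16.5$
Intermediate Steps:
$Z{\left(m,z \right)} = -1 + z m^{2} + 6 m z$ ($Z{\left(m,z \right)} = 6 m z + \left(m^{2} z - 1\right) = 6 m z + \left(z m^{2} - 1\right) = 6 m z + \left(-1 + z m^{2}\right) = -1 + z m^{2} + 6 m z$)
$y{\left(c \right)} = \frac{-1 + c + c^{3} + 6 c^{2}}{2 c}$ ($y{\left(c \right)} = \frac{c + \left(-1 + c c^{2} + 6 c c\right)}{c + c} = \frac{c + \left(-1 + c^{3} + 6 c^{2}\right)}{2 c} = \left(-1 + c + c^{3} + 6 c^{2}\right) \frac{1}{2 c} = \frac{-1 + c + c^{3} + 6 c^{2}}{2 c}$)
$93 y{\left(-1 \right)} + 123 = 93 \frac{-1 - 1 + \left(-1\right)^{3} + 6 \left(-1\right)^{2}}{2 \left(-1\right)} + 123 = 93 \cdot \frac{1}{2} \left(-1\right) \left(-1 - 1 - 1 + 6 \cdot 1\right) + 123 = 93 \cdot \frac{1}{2} \left(-1\right) \left(-1 - 1 - 1 + 6\right) + 123 = 93 \cdot \frac{1}{2} \left(-1\right) 3 + 123 = 93 \left(- \frac{3}{2}\right) + 123 = - \frac{279}{2} + 123 = - \frac{33}{2}$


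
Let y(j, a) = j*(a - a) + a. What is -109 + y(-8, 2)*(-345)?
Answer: -799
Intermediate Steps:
y(j, a) = a (y(j, a) = j*0 + a = 0 + a = a)
-109 + y(-8, 2)*(-345) = -109 + 2*(-345) = -109 - 690 = -799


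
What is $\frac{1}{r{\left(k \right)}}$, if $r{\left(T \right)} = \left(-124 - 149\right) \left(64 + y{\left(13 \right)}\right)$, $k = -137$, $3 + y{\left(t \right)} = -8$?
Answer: $- \frac{1}{14469} \approx -6.9113 \cdot 10^{-5}$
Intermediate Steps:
$y{\left(t \right)} = -11$ ($y{\left(t \right)} = -3 - 8 = -11$)
$r{\left(T \right)} = -14469$ ($r{\left(T \right)} = \left(-124 - 149\right) \left(64 - 11\right) = \left(-273\right) 53 = -14469$)
$\frac{1}{r{\left(k \right)}} = \frac{1}{-14469} = - \frac{1}{14469}$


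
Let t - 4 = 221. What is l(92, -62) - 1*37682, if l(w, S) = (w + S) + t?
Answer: -37427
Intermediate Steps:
t = 225 (t = 4 + 221 = 225)
l(w, S) = 225 + S + w (l(w, S) = (w + S) + 225 = (S + w) + 225 = 225 + S + w)
l(92, -62) - 1*37682 = (225 - 62 + 92) - 1*37682 = 255 - 37682 = -37427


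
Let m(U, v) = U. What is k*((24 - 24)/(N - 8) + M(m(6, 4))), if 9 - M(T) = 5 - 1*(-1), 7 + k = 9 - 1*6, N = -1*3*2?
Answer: -12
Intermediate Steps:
N = -6 (N = -3*2 = -6)
k = -4 (k = -7 + (9 - 1*6) = -7 + (9 - 6) = -7 + 3 = -4)
M(T) = 3 (M(T) = 9 - (5 - 1*(-1)) = 9 - (5 + 1) = 9 - 1*6 = 9 - 6 = 3)
k*((24 - 24)/(N - 8) + M(m(6, 4))) = -4*((24 - 24)/(-6 - 8) + 3) = -4*(0/(-14) + 3) = -4*(0*(-1/14) + 3) = -4*(0 + 3) = -4*3 = -12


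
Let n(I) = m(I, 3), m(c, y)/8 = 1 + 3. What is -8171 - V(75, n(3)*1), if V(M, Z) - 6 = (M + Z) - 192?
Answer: -8092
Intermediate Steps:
m(c, y) = 32 (m(c, y) = 8*(1 + 3) = 8*4 = 32)
n(I) = 32
V(M, Z) = -186 + M + Z (V(M, Z) = 6 + ((M + Z) - 192) = 6 + (-192 + M + Z) = -186 + M + Z)
-8171 - V(75, n(3)*1) = -8171 - (-186 + 75 + 32*1) = -8171 - (-186 + 75 + 32) = -8171 - 1*(-79) = -8171 + 79 = -8092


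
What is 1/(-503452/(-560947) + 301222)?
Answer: 560947/168970080686 ≈ 3.3198e-6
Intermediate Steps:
1/(-503452/(-560947) + 301222) = 1/(-503452*(-1/560947) + 301222) = 1/(503452/560947 + 301222) = 1/(168970080686/560947) = 560947/168970080686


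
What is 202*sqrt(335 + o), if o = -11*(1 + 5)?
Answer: 202*sqrt(269) ≈ 3313.0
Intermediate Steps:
o = -66 (o = -11*6 = -66)
202*sqrt(335 + o) = 202*sqrt(335 - 66) = 202*sqrt(269)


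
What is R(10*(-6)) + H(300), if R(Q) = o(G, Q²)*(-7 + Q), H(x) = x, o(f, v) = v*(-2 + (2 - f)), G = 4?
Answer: 965100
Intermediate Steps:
o(f, v) = -f*v (o(f, v) = v*(-f) = -f*v)
R(Q) = -4*Q²*(-7 + Q) (R(Q) = (-1*4*Q²)*(-7 + Q) = (-4*Q²)*(-7 + Q) = -4*Q²*(-7 + Q))
R(10*(-6)) + H(300) = 4*(10*(-6))²*(7 - 10*(-6)) + 300 = 4*(-60)²*(7 - 1*(-60)) + 300 = 4*3600*(7 + 60) + 300 = 4*3600*67 + 300 = 964800 + 300 = 965100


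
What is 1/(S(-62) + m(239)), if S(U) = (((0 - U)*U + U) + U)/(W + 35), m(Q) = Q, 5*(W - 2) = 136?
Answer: 321/56879 ≈ 0.0056436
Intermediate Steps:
W = 146/5 (W = 2 + (⅕)*136 = 2 + 136/5 = 146/5 ≈ 29.200)
S(U) = -5*U²/321 + 10*U/321 (S(U) = (((0 - U)*U + U) + U)/(146/5 + 35) = (((-U)*U + U) + U)/(321/5) = ((-U² + U) + U)*(5/321) = ((U - U²) + U)*(5/321) = (-U² + 2*U)*(5/321) = -5*U²/321 + 10*U/321)
1/(S(-62) + m(239)) = 1/((5/321)*(-62)*(2 - 1*(-62)) + 239) = 1/((5/321)*(-62)*(2 + 62) + 239) = 1/((5/321)*(-62)*64 + 239) = 1/(-19840/321 + 239) = 1/(56879/321) = 321/56879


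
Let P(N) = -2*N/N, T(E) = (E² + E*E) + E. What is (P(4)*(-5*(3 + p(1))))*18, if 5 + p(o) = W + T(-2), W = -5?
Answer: -180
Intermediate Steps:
T(E) = E + 2*E² (T(E) = (E² + E²) + E = 2*E² + E = E + 2*E²)
p(o) = -4 (p(o) = -5 + (-5 - 2*(1 + 2*(-2))) = -5 + (-5 - 2*(1 - 4)) = -5 + (-5 - 2*(-3)) = -5 + (-5 + 6) = -5 + 1 = -4)
P(N) = -2 (P(N) = -2*1 = -2)
(P(4)*(-5*(3 + p(1))))*18 = -(-10)*(3 - 4)*18 = -(-10)*(-1)*18 = -2*5*18 = -10*18 = -180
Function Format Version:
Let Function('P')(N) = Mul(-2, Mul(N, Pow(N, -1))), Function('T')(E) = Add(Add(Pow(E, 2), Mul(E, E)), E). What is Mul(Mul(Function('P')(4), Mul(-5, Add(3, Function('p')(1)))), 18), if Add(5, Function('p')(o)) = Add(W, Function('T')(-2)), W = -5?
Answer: -180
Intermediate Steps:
Function('T')(E) = Add(E, Mul(2, Pow(E, 2))) (Function('T')(E) = Add(Add(Pow(E, 2), Pow(E, 2)), E) = Add(Mul(2, Pow(E, 2)), E) = Add(E, Mul(2, Pow(E, 2))))
Function('p')(o) = -4 (Function('p')(o) = Add(-5, Add(-5, Mul(-2, Add(1, Mul(2, -2))))) = Add(-5, Add(-5, Mul(-2, Add(1, -4)))) = Add(-5, Add(-5, Mul(-2, -3))) = Add(-5, Add(-5, 6)) = Add(-5, 1) = -4)
Function('P')(N) = -2 (Function('P')(N) = Mul(-2, 1) = -2)
Mul(Mul(Function('P')(4), Mul(-5, Add(3, Function('p')(1)))), 18) = Mul(Mul(-2, Mul(-5, Add(3, -4))), 18) = Mul(Mul(-2, Mul(-5, -1)), 18) = Mul(Mul(-2, 5), 18) = Mul(-10, 18) = -180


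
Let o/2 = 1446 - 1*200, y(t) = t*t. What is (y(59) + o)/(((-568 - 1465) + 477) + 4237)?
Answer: 5973/2681 ≈ 2.2279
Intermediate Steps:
y(t) = t²
o = 2492 (o = 2*(1446 - 1*200) = 2*(1446 - 200) = 2*1246 = 2492)
(y(59) + o)/(((-568 - 1465) + 477) + 4237) = (59² + 2492)/(((-568 - 1465) + 477) + 4237) = (3481 + 2492)/((-2033 + 477) + 4237) = 5973/(-1556 + 4237) = 5973/2681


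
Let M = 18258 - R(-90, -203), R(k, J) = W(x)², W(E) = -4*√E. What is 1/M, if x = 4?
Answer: 1/18194 ≈ 5.4963e-5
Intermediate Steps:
R(k, J) = 64 (R(k, J) = (-4*√4)² = (-4*2)² = (-8)² = 64)
M = 18194 (M = 18258 - 1*64 = 18258 - 64 = 18194)
1/M = 1/18194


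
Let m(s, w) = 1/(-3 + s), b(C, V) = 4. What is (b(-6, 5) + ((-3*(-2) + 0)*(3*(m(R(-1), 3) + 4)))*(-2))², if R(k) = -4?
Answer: 891136/49 ≈ 18186.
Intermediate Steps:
(b(-6, 5) + ((-3*(-2) + 0)*(3*(m(R(-1), 3) + 4)))*(-2))² = (4 + ((-3*(-2) + 0)*(3*(1/(-3 - 4) + 4)))*(-2))² = (4 + ((6 + 0)*(3*(1/(-7) + 4)))*(-2))² = (4 + (6*(3*(-⅐ + 4)))*(-2))² = (4 + (6*(3*(27/7)))*(-2))² = (4 + (6*(81/7))*(-2))² = (4 + (486/7)*(-2))² = (4 - 972/7)² = (-944/7)² = 891136/49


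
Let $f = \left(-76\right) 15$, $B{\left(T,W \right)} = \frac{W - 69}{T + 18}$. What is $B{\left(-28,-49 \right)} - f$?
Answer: $\frac{5759}{5} \approx 1151.8$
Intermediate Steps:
$B{\left(T,W \right)} = \frac{-69 + W}{18 + T}$
$f = -1140$
$B{\left(-28,-49 \right)} - f = \frac{-69 - 49}{18 - 28} - -1140 = \frac{1}{-10} \left(-118\right) + 1140 = \left(- \frac{1}{10}\right) \left(-118\right) + 1140 = \frac{59}{5} + 1140 = \frac{5759}{5}$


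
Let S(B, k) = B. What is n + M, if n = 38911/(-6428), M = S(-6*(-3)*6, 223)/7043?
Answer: -273355949/45272404 ≈ -6.0380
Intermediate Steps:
M = 108/7043 (M = (-6*(-3)*6)/7043 = (18*6)*(1/7043) = 108*(1/7043) = 108/7043 ≈ 0.015334)
n = -38911/6428 (n = 38911*(-1/6428) = -38911/6428 ≈ -6.0534)
n + M = -38911/6428 + 108/7043 = -273355949/45272404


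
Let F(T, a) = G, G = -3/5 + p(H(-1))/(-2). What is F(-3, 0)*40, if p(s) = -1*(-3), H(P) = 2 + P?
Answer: -84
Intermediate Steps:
p(s) = 3
G = -21/10 (G = -3/5 + 3/(-2) = -3*⅕ + 3*(-½) = -⅗ - 3/2 = -21/10 ≈ -2.1000)
F(T, a) = -21/10
F(-3, 0)*40 = -21/10*40 = -84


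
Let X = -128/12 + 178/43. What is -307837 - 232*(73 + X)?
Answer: -41700373/129 ≈ -3.2326e+5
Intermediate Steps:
X = -842/129 (X = -128*1/12 + 178*(1/43) = -32/3 + 178/43 = -842/129 ≈ -6.5271)
-307837 - 232*(73 + X) = -307837 - 232*(73 - 842/129) = -307837 - 232*8575/129 = -307837 - 1*1989400/129 = -307837 - 1989400/129 = -41700373/129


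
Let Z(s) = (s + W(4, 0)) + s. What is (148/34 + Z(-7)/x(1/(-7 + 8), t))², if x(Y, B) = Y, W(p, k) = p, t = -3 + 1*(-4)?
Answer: 9216/289 ≈ 31.889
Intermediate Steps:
t = -7 (t = -3 - 4 = -7)
Z(s) = 4 + 2*s (Z(s) = (s + 4) + s = (4 + s) + s = 4 + 2*s)
(148/34 + Z(-7)/x(1/(-7 + 8), t))² = (148/34 + (4 + 2*(-7))/(1/(-7 + 8)))² = (148*(1/34) + (4 - 14)/(1/1))² = (74/17 - 10/1)² = (74/17 - 10*1)² = (74/17 - 10)² = (-96/17)² = 9216/289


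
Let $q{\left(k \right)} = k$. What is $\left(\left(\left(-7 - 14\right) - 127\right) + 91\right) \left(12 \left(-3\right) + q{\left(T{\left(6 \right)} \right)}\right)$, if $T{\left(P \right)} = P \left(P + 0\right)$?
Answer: $0$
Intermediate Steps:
$T{\left(P \right)} = P^{2}$ ($T{\left(P \right)} = P P = P^{2}$)
$\left(\left(\left(-7 - 14\right) - 127\right) + 91\right) \left(12 \left(-3\right) + q{\left(T{\left(6 \right)} \right)}\right) = \left(\left(\left(-7 - 14\right) - 127\right) + 91\right) \left(12 \left(-3\right) + 6^{2}\right) = \left(\left(-21 - 127\right) + 91\right) \left(-36 + 36\right) = \left(-148 + 91\right) 0 = \left(-57\right) 0 = 0$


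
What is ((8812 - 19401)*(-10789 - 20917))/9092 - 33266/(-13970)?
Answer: 1172629521363/31753810 ≈ 36929.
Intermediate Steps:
((8812 - 19401)*(-10789 - 20917))/9092 - 33266/(-13970) = -10589*(-31706)*(1/9092) - 33266*(-1/13970) = 335734834*(1/9092) + 16633/6985 = 167867417/4546 + 16633/6985 = 1172629521363/31753810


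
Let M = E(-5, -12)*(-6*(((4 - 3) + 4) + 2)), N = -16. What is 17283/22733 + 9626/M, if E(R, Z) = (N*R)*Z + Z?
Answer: 462194525/464025996 ≈ 0.99605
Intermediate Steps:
E(R, Z) = Z - 16*R*Z (E(R, Z) = (-16*R)*Z + Z = -16*R*Z + Z = Z - 16*R*Z)
M = 40824 (M = (-12*(1 - 16*(-5)))*(-6*(((4 - 3) + 4) + 2)) = (-12*(1 + 80))*(-6*((1 + 4) + 2)) = (-12*81)*(-6*(5 + 2)) = -(-5832)*7 = -972*(-42) = 40824)
17283/22733 + 9626/M = 17283/22733 + 9626/40824 = 17283*(1/22733) + 9626*(1/40824) = 17283/22733 + 4813/20412 = 462194525/464025996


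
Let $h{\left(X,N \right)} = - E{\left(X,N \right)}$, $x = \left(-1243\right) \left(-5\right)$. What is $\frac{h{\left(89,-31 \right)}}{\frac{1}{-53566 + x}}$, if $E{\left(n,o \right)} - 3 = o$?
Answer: $-1325828$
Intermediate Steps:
$E{\left(n,o \right)} = 3 + o$
$x = 6215$
$h{\left(X,N \right)} = -3 - N$ ($h{\left(X,N \right)} = - (3 + N) = -3 - N$)
$\frac{h{\left(89,-31 \right)}}{\frac{1}{-53566 + x}} = \frac{-3 - -31}{\frac{1}{-53566 + 6215}} = \frac{-3 + 31}{\frac{1}{-47351}} = \frac{28}{- \frac{1}{47351}} = 28 \left(-47351\right) = -1325828$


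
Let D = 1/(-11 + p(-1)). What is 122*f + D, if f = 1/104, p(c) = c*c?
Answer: 279/260 ≈ 1.0731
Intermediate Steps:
p(c) = c²
f = 1/104 ≈ 0.0096154
D = -⅒ (D = 1/(-11 + (-1)²) = 1/(-11 + 1) = 1/(-10) = -⅒ ≈ -0.10000)
122*f + D = 122*(1/104) - ⅒ = 61/52 - ⅒ = 279/260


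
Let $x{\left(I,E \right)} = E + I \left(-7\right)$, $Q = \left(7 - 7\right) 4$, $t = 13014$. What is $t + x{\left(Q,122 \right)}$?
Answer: $13136$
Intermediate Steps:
$Q = 0$ ($Q = 0 \cdot 4 = 0$)
$x{\left(I,E \right)} = E - 7 I$
$t + x{\left(Q,122 \right)} = 13014 + \left(122 - 0\right) = 13014 + \left(122 + 0\right) = 13014 + 122 = 13136$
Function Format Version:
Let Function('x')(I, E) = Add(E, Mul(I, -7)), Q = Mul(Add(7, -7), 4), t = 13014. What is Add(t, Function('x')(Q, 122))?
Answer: 13136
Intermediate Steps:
Q = 0 (Q = Mul(0, 4) = 0)
Function('x')(I, E) = Add(E, Mul(-7, I))
Add(t, Function('x')(Q, 122)) = Add(13014, Add(122, Mul(-7, 0))) = Add(13014, Add(122, 0)) = Add(13014, 122) = 13136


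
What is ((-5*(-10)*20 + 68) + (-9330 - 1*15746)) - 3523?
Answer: -27531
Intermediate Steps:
((-5*(-10)*20 + 68) + (-9330 - 1*15746)) - 3523 = ((50*20 + 68) + (-9330 - 15746)) - 3523 = ((1000 + 68) - 25076) - 3523 = (1068 - 25076) - 3523 = -24008 - 3523 = -27531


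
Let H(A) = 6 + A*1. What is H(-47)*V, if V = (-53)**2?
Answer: -115169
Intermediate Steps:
V = 2809
H(A) = 6 + A
H(-47)*V = (6 - 47)*2809 = -41*2809 = -115169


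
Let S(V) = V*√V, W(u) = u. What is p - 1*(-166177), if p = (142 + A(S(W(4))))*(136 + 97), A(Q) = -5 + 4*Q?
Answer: 205554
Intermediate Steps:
S(V) = V^(3/2)
p = 39377 (p = (142 + (-5 + 4*4^(3/2)))*(136 + 97) = (142 + (-5 + 4*8))*233 = (142 + (-5 + 32))*233 = (142 + 27)*233 = 169*233 = 39377)
p - 1*(-166177) = 39377 - 1*(-166177) = 39377 + 166177 = 205554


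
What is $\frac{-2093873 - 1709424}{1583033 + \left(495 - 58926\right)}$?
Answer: $- \frac{3803297}{1524602} \approx -2.4946$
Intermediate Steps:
$\frac{-2093873 - 1709424}{1583033 + \left(495 - 58926\right)} = - \frac{3803297}{1583033 + \left(495 - 58926\right)} = - \frac{3803297}{1583033 - 58431} = - \frac{3803297}{1524602}$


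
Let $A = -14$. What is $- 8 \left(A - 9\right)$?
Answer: $184$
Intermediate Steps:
$- 8 \left(A - 9\right) = - 8 \left(-14 - 9\right) = \left(-8\right) \left(-23\right) = 184$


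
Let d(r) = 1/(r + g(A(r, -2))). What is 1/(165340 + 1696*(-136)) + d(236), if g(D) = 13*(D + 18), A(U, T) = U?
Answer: 30889/115544004 ≈ 0.00026734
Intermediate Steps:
g(D) = 234 + 13*D (g(D) = 13*(18 + D) = 234 + 13*D)
d(r) = 1/(234 + 14*r) (d(r) = 1/(r + (234 + 13*r)) = 1/(234 + 14*r))
1/(165340 + 1696*(-136)) + d(236) = 1/(165340 + 1696*(-136)) + 1/(2*(117 + 7*236)) = 1/(165340 - 230656) + 1/(2*(117 + 1652)) = 1/(-65316) + (½)/1769 = -1/65316 + (½)*(1/1769) = -1/65316 + 1/3538 = 30889/115544004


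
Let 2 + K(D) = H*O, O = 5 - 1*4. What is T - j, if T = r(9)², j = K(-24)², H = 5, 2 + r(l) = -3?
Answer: 16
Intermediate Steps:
O = 1 (O = 5 - 4 = 1)
r(l) = -5 (r(l) = -2 - 3 = -5)
K(D) = 3 (K(D) = -2 + 5*1 = -2 + 5 = 3)
j = 9 (j = 3² = 9)
T = 25 (T = (-5)² = 25)
T - j = 25 - 1*9 = 25 - 9 = 16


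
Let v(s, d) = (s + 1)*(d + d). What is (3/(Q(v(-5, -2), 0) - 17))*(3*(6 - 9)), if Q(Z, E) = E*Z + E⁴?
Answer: 27/17 ≈ 1.5882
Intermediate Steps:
v(s, d) = 2*d*(1 + s) (v(s, d) = (1 + s)*(2*d) = 2*d*(1 + s))
Q(Z, E) = E⁴ + E*Z
(3/(Q(v(-5, -2), 0) - 17))*(3*(6 - 9)) = (3/(0*(2*(-2)*(1 - 5) + 0³) - 17))*(3*(6 - 9)) = (3/(0*(2*(-2)*(-4) + 0) - 17))*(3*(-3)) = (3/(0*(16 + 0) - 17))*(-9) = (3/(0*16 - 17))*(-9) = (3/(0 - 17))*(-9) = (3/(-17))*(-9) = (3*(-1/17))*(-9) = -3/17*(-9) = 27/17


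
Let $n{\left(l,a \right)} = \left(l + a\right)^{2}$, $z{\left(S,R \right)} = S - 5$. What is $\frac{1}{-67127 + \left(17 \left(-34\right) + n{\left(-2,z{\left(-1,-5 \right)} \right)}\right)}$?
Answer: $- \frac{1}{67641} \approx -1.4784 \cdot 10^{-5}$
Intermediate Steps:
$z{\left(S,R \right)} = -5 + S$
$n{\left(l,a \right)} = \left(a + l\right)^{2}$
$\frac{1}{-67127 + \left(17 \left(-34\right) + n{\left(-2,z{\left(-1,-5 \right)} \right)}\right)} = \frac{1}{-67127 + \left(17 \left(-34\right) + \left(\left(-5 - 1\right) - 2\right)^{2}\right)} = \frac{1}{-67127 - \left(578 - \left(-6 - 2\right)^{2}\right)} = \frac{1}{-67127 - \left(578 - \left(-8\right)^{2}\right)} = \frac{1}{-67127 + \left(-578 + 64\right)} = \frac{1}{-67127 - 514} = \frac{1}{-67641} = - \frac{1}{67641}$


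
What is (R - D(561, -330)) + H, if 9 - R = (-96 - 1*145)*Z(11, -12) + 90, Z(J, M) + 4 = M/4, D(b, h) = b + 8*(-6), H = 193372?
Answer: 191091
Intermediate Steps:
D(b, h) = -48 + b (D(b, h) = b - 48 = -48 + b)
Z(J, M) = -4 + M/4
R = -1768 (R = 9 - ((-96 - 1*145)*(-4 + (¼)*(-12)) + 90) = 9 - ((-96 - 145)*(-4 - 3) + 90) = 9 - (-241*(-7) + 90) = 9 - (1687 + 90) = 9 - 1*1777 = 9 - 1777 = -1768)
(R - D(561, -330)) + H = (-1768 - (-48 + 561)) + 193372 = (-1768 - 1*513) + 193372 = (-1768 - 513) + 193372 = -2281 + 193372 = 191091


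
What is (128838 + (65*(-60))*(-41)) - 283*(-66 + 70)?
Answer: 287606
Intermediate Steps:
(128838 + (65*(-60))*(-41)) - 283*(-66 + 70) = (128838 - 3900*(-41)) - 283*4 = (128838 + 159900) - 1132 = 288738 - 1132 = 287606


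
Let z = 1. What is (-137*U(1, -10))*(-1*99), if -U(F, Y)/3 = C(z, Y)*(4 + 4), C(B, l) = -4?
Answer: 1302048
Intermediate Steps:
U(F, Y) = 96 (U(F, Y) = -(-12)*(4 + 4) = -(-12)*8 = -3*(-32) = 96)
(-137*U(1, -10))*(-1*99) = (-137*96)*(-1*99) = -13152*(-99) = 1302048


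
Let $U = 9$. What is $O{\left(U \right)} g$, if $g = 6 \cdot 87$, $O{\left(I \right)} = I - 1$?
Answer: $4176$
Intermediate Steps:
$O{\left(I \right)} = -1 + I$
$g = 522$
$O{\left(U \right)} g = \left(-1 + 9\right) 522 = 8 \cdot 522 = 4176$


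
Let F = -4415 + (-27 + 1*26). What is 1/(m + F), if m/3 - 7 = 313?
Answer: -1/3456 ≈ -0.00028935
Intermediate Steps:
m = 960 (m = 21 + 3*313 = 21 + 939 = 960)
F = -4416 (F = -4415 + (-27 + 26) = -4415 - 1 = -4416)
1/(m + F) = 1/(960 - 4416) = 1/(-3456) = -1/3456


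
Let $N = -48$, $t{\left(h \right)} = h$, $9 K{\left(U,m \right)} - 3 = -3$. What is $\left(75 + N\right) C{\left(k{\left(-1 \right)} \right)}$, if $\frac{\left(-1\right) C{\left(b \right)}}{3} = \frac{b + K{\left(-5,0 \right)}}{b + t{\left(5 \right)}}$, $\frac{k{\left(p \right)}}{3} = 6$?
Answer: $- \frac{1458}{23} \approx -63.391$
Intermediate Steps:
$K{\left(U,m \right)} = 0$ ($K{\left(U,m \right)} = \frac{1}{3} + \frac{1}{9} \left(-3\right) = \frac{1}{3} - \frac{1}{3} = 0$)
$k{\left(p \right)} = 18$ ($k{\left(p \right)} = 3 \cdot 6 = 18$)
$C{\left(b \right)} = - \frac{3 b}{5 + b}$ ($C{\left(b \right)} = - 3 \frac{b + 0}{b + 5} = - 3 \frac{b}{5 + b} = - \frac{3 b}{5 + b}$)
$\left(75 + N\right) C{\left(k{\left(-1 \right)} \right)} = \left(75 - 48\right) \left(\left(-3\right) 18 \frac{1}{5 + 18}\right) = 27 \left(\left(-3\right) 18 \cdot \frac{1}{23}\right) = 27 \left(- \frac{54}{23}\right) = - \frac{1458}{23}$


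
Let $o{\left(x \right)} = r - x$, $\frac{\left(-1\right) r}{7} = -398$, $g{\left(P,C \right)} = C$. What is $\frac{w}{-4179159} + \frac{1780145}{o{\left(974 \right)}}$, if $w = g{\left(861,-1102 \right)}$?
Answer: $\frac{2479836998293}{2524212036} \approx 982.42$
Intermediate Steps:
$r = 2786$ ($r = \left(-7\right) \left(-398\right) = 2786$)
$o{\left(x \right)} = 2786 - x$
$w = -1102$
$\frac{w}{-4179159} + \frac{1780145}{o{\left(974 \right)}} = - \frac{1102}{-4179159} + \frac{1780145}{2786 - 974} = \left(-1102\right) \left(- \frac{1}{4179159}\right) + \frac{1780145}{2786 - 974} = \frac{1102}{4179159} + \frac{1780145}{1812} = \frac{2479836998293}{2524212036}$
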